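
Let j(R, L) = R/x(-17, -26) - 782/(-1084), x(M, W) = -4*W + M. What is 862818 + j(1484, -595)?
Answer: 40686158317/47154 ≈ 8.6284e+5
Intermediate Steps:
x(M, W) = M - 4*W
j(R, L) = 391/542 + R/87 (j(R, L) = R/(-17 - 4*(-26)) - 782/(-1084) = R/(-17 + 104) - 782*(-1/1084) = R/87 + 391/542 = 391/542 + R/87)
862818 + j(1484, -595) = 862818 + (391/542 + (1/87)*1484) = 862818 + (391/542 + 1484/87) = 862818 + 838345/47154 = 40686158317/47154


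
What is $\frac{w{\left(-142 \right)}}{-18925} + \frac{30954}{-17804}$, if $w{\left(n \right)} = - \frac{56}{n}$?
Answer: $- \frac{20796307231}{11961394850} \approx -1.7386$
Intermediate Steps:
$\frac{w{\left(-142 \right)}}{-18925} + \frac{30954}{-17804} = \frac{\left(-56\right) \frac{1}{-142}}{-18925} + \frac{30954}{-17804} = \left(-56\right) \left(- \frac{1}{142}\right) \left(- \frac{1}{18925}\right) + 30954 \left(- \frac{1}{17804}\right) = \frac{28}{71} \left(- \frac{1}{18925}\right) - \frac{15477}{8902} = - \frac{28}{1343675} - \frac{15477}{8902} = - \frac{20796307231}{11961394850}$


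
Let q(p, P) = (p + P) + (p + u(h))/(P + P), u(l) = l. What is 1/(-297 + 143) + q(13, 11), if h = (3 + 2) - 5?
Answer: 1893/77 ≈ 24.584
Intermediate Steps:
h = 0 (h = 5 - 5 = 0)
q(p, P) = P + p + p/(2*P) (q(p, P) = (p + P) + (p + 0)/(P + P) = (P + p) + p/((2*P)) = (P + p) + p*(1/(2*P)) = (P + p) + p/(2*P) = P + p + p/(2*P))
1/(-297 + 143) + q(13, 11) = 1/(-297 + 143) + (11 + 13 + (½)*13/11) = 1/(-154) + (11 + 13 + (½)*13*(1/11)) = -1/154 + (11 + 13 + 13/22) = -1/154 + 541/22 = 1893/77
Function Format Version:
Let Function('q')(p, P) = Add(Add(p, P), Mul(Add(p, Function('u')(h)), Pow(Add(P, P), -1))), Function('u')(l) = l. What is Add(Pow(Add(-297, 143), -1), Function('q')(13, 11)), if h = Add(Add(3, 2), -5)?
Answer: Rational(1893, 77) ≈ 24.584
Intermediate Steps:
h = 0 (h = Add(5, -5) = 0)
Function('q')(p, P) = Add(P, p, Mul(Rational(1, 2), p, Pow(P, -1))) (Function('q')(p, P) = Add(Add(p, P), Mul(Add(p, 0), Pow(Add(P, P), -1))) = Add(Add(P, p), Mul(p, Pow(Mul(2, P), -1))) = Add(Add(P, p), Mul(p, Mul(Rational(1, 2), Pow(P, -1)))) = Add(Add(P, p), Mul(Rational(1, 2), p, Pow(P, -1))) = Add(P, p, Mul(Rational(1, 2), p, Pow(P, -1))))
Add(Pow(Add(-297, 143), -1), Function('q')(13, 11)) = Add(Pow(Add(-297, 143), -1), Add(11, 13, Mul(Rational(1, 2), 13, Pow(11, -1)))) = Add(Pow(-154, -1), Add(11, 13, Mul(Rational(1, 2), 13, Rational(1, 11)))) = Add(Rational(-1, 154), Add(11, 13, Rational(13, 22))) = Add(Rational(-1, 154), Rational(541, 22)) = Rational(1893, 77)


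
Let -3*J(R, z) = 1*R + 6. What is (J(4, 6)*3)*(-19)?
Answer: 190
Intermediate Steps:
J(R, z) = -2 - R/3 (J(R, z) = -(1*R + 6)/3 = -(R + 6)/3 = -(6 + R)/3 = -2 - R/3)
(J(4, 6)*3)*(-19) = ((-2 - 1/3*4)*3)*(-19) = ((-2 - 4/3)*3)*(-19) = -10/3*3*(-19) = -10*(-19) = 190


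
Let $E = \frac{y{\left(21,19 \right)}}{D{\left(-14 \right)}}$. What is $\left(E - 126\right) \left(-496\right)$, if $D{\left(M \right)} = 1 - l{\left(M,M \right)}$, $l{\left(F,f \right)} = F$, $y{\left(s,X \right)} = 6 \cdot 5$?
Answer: $61504$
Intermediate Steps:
$y{\left(s,X \right)} = 30$
$D{\left(M \right)} = 1 - M$
$E = 2$ ($E = \frac{30}{1 - -14} = \frac{30}{1 + 14} = \frac{30}{15} = 30 \cdot \frac{1}{15} = 2$)
$\left(E - 126\right) \left(-496\right) = \left(2 - 126\right) \left(-496\right) = \left(-124\right) \left(-496\right) = 61504$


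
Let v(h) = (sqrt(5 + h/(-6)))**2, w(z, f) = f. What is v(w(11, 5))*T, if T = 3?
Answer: 25/2 ≈ 12.500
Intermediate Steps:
v(h) = 5 - h/6 (v(h) = (sqrt(5 + h*(-1/6)))**2 = (sqrt(5 - h/6))**2 = 5 - h/6)
v(w(11, 5))*T = (5 - 1/6*5)*3 = (5 - 5/6)*3 = (25/6)*3 = 25/2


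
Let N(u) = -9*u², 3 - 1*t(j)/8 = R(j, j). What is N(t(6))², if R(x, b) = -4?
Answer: 796594176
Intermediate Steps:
t(j) = 56 (t(j) = 24 - 8*(-4) = 24 + 32 = 56)
N(t(6))² = (-9*56²)² = (-9*3136)² = (-28224)² = 796594176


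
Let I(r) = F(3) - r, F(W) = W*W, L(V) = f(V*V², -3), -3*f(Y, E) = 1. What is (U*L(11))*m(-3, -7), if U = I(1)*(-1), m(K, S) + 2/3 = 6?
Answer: 128/9 ≈ 14.222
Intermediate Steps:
m(K, S) = 16/3 (m(K, S) = -⅔ + 6 = 16/3)
f(Y, E) = -⅓ (f(Y, E) = -⅓*1 = -⅓)
L(V) = -⅓
F(W) = W²
I(r) = 9 - r (I(r) = 3² - r = 9 - r)
U = -8 (U = (9 - 1*1)*(-1) = (9 - 1)*(-1) = 8*(-1) = -8)
(U*L(11))*m(-3, -7) = -8*(-⅓)*(16/3) = (8/3)*(16/3) = 128/9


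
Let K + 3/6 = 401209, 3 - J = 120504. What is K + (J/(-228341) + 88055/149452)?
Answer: 13691687062603229/34126019132 ≈ 4.0121e+5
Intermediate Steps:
J = -120501 (J = 3 - 1*120504 = 3 - 120504 = -120501)
K = 802417/2 (K = -½ + 401209 = 802417/2 ≈ 4.0121e+5)
K + (J/(-228341) + 88055/149452) = 802417/2 + (-120501/(-228341) + 88055/149452) = 802417/2 + (-120501*(-1/228341) + 88055*(1/149452)) = 802417/2 + (120501/228341 + 88055/149452) = 802417/2 + 38115682207/34126019132 = 13691687062603229/34126019132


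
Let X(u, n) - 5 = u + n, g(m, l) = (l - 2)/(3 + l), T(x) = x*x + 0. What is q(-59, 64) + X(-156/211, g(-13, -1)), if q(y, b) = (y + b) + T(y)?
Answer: 1472257/422 ≈ 3488.8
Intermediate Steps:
T(x) = x² (T(x) = x² + 0 = x²)
g(m, l) = (-2 + l)/(3 + l)
q(y, b) = b + y + y² (q(y, b) = (y + b) + y² = (b + y) + y² = b + y + y²)
X(u, n) = 5 + n + u (X(u, n) = 5 + (u + n) = 5 + (n + u) = 5 + n + u)
q(-59, 64) + X(-156/211, g(-13, -1)) = (64 - 59 + (-59)²) + (5 + (-2 - 1)/(3 - 1) - 156/211) = (64 - 59 + 3481) + (5 - 3/2 - 156*1/211) = 3486 + (5 + (½)*(-3) - 156/211) = 3486 + (5 - 3/2 - 156/211) = 3486 + 1165/422 = 1472257/422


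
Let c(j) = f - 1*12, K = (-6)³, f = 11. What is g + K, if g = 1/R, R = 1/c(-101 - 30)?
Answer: -217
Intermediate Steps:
K = -216
c(j) = -1 (c(j) = 11 - 1*12 = 11 - 12 = -1)
R = -1 (R = 1/(-1) = -1)
g = -1 (g = 1/(-1) = -1)
g + K = -1 - 216 = -217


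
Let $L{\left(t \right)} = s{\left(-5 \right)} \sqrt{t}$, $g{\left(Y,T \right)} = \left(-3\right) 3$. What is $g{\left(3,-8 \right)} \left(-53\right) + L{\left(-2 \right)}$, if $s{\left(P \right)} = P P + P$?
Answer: $477 + 20 i \sqrt{2} \approx 477.0 + 28.284 i$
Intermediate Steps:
$s{\left(P \right)} = P + P^{2}$ ($s{\left(P \right)} = P^{2} + P = P + P^{2}$)
$g{\left(Y,T \right)} = -9$
$L{\left(t \right)} = 20 \sqrt{t}$ ($L{\left(t \right)} = - 5 \left(1 - 5\right) \sqrt{t} = \left(-5\right) \left(-4\right) \sqrt{t} = 20 \sqrt{t}$)
$g{\left(3,-8 \right)} \left(-53\right) + L{\left(-2 \right)} = \left(-9\right) \left(-53\right) + 20 \sqrt{-2} = 477 + 20 i \sqrt{2}$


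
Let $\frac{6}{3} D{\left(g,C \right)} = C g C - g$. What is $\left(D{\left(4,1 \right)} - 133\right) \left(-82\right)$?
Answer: $10906$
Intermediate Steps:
$D{\left(g,C \right)} = - \frac{g}{2} + \frac{g C^{2}}{2}$ ($D{\left(g,C \right)} = \frac{C g C - g}{2} = \frac{g C^{2} - g}{2} = \frac{- g + g C^{2}}{2} = - \frac{g}{2} + \frac{g C^{2}}{2}$)
$\left(D{\left(4,1 \right)} - 133\right) \left(-82\right) = \left(\frac{1}{2} \cdot 4 \left(-1 + 1^{2}\right) - 133\right) \left(-82\right) = \left(\frac{1}{2} \cdot 4 \left(-1 + 1\right) - 133\right) \left(-82\right) = \left(\frac{1}{2} \cdot 4 \cdot 0 - 133\right) \left(-82\right) = \left(0 - 133\right) \left(-82\right) = \left(-133\right) \left(-82\right) = 10906$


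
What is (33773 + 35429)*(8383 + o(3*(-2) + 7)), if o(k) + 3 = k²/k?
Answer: 579981962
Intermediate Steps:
o(k) = -3 + k (o(k) = -3 + k²/k = -3 + k)
(33773 + 35429)*(8383 + o(3*(-2) + 7)) = (33773 + 35429)*(8383 + (-3 + (3*(-2) + 7))) = 69202*(8383 + (-3 + (-6 + 7))) = 69202*(8383 + (-3 + 1)) = 69202*(8383 - 2) = 69202*8381 = 579981962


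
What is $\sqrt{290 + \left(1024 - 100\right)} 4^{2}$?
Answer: $16 \sqrt{1214} \approx 557.48$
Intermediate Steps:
$\sqrt{290 + \left(1024 - 100\right)} 4^{2} = \sqrt{290 + 924} \cdot 16 = \sqrt{1214} \cdot 16 = 16 \sqrt{1214}$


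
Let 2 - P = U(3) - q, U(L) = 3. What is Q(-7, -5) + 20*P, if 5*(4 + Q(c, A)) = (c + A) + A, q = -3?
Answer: -437/5 ≈ -87.400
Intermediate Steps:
Q(c, A) = -4 + c/5 + 2*A/5 (Q(c, A) = -4 + ((c + A) + A)/5 = -4 + ((A + c) + A)/5 = -4 + (c + 2*A)/5 = -4 + (c/5 + 2*A/5) = -4 + c/5 + 2*A/5)
P = -4 (P = 2 - (3 - 1*(-3)) = 2 - (3 + 3) = 2 - 1*6 = 2 - 6 = -4)
Q(-7, -5) + 20*P = (-4 + (1/5)*(-7) + (2/5)*(-5)) + 20*(-4) = (-4 - 7/5 - 2) - 80 = -37/5 - 80 = -437/5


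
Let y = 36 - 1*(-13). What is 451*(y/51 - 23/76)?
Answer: 1150501/3876 ≈ 296.83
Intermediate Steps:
y = 49 (y = 36 + 13 = 49)
451*(y/51 - 23/76) = 451*(49/51 - 23/76) = 451*(2551/3876) = 1150501/3876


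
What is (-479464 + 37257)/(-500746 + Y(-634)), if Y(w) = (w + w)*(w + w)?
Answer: -442207/1107078 ≈ -0.39944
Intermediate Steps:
Y(w) = 4*w² (Y(w) = (2*w)*(2*w) = 4*w²)
(-479464 + 37257)/(-500746 + Y(-634)) = (-479464 + 37257)/(-500746 + 4*(-634)²) = -442207/(-500746 + 4*401956) = -442207/(-500746 + 1607824) = -442207/1107078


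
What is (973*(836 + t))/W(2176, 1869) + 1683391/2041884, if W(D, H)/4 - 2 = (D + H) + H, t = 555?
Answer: 233617447603/4026595248 ≈ 58.019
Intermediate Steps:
W(D, H) = 8 + 4*D + 8*H (W(D, H) = 8 + 4*((D + H) + H) = 8 + 4*(D + 2*H) = 8 + (4*D + 8*H) = 8 + 4*D + 8*H)
(973*(836 + t))/W(2176, 1869) + 1683391/2041884 = (973*(836 + 555))/(8 + 4*2176 + 8*1869) + 1683391/2041884 = (973*1391)/(8 + 8704 + 14952) + 1683391*(1/2041884) = 1353443/23664 + 1683391/2041884 = 233617447603/4026595248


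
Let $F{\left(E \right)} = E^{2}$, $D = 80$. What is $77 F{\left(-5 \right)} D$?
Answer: $154000$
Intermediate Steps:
$77 F{\left(-5 \right)} D = 77 \left(-5\right)^{2} \cdot 80 = 77 \cdot 25 \cdot 80 = 1925 \cdot 80 = 154000$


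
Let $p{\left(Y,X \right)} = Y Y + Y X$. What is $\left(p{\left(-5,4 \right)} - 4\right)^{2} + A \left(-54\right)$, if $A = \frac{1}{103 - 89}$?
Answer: $- \frac{20}{7} \approx -2.8571$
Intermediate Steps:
$p{\left(Y,X \right)} = Y^{2} + X Y$
$A = \frac{1}{14} \approx 0.071429$
$\left(p{\left(-5,4 \right)} - 4\right)^{2} + A \left(-54\right) = \left(- 5 \left(4 - 5\right) - 4\right)^{2} + \frac{1}{14} \left(-54\right) = \left(\left(-5\right) \left(-1\right) - 4\right)^{2} - \frac{27}{7} = \left(5 - 4\right)^{2} - \frac{27}{7} = 1^{2} - \frac{27}{7} = 1 - \frac{27}{7} = - \frac{20}{7}$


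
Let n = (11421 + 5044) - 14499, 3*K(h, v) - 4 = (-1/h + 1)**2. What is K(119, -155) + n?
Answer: 83592146/42483 ≈ 1967.7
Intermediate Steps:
K(h, v) = 4/3 + (1 - 1/h)**2/3 (K(h, v) = 4/3 + (-1/h + 1)**2/3 = 4/3 + (1 - 1/h)**2/3)
n = 1966 (n = 16465 - 14499 = 1966)
K(119, -155) + n = (4/3 + (1/3)*(-1 + 119)**2/119**2) + 1966 = (4/3 + (1/3)*(1/14161)*118**2) + 1966 = (4/3 + (1/3)*(1/14161)*13924) + 1966 = (4/3 + 13924/42483) + 1966 = 70568/42483 + 1966 = 83592146/42483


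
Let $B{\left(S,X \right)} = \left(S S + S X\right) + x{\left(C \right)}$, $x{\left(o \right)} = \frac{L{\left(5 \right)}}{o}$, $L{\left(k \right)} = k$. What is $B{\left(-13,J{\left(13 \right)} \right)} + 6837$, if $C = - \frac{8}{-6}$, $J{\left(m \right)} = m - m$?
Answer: $\frac{28039}{4} \approx 7009.8$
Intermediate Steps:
$J{\left(m \right)} = 0$
$C = \frac{4}{3}$ ($C = \left(-8\right) \left(- \frac{1}{6}\right) = \frac{4}{3} \approx 1.3333$)
$x{\left(o \right)} = \frac{5}{o}$
$B{\left(S,X \right)} = \frac{15}{4} + S^{2} + S X$ ($B{\left(S,X \right)} = \left(S S + S X\right) + \frac{5}{\frac{4}{3}} = \left(S^{2} + S X\right) + 5 \cdot \frac{3}{4} = \left(S^{2} + S X\right) + \frac{15}{4} = \frac{15}{4} + S^{2} + S X$)
$B{\left(-13,J{\left(13 \right)} \right)} + 6837 = \left(\frac{15}{4} + \left(-13\right)^{2} - 0\right) + 6837 = \left(\frac{15}{4} + 169 + 0\right) + 6837 = \frac{691}{4} + 6837 = \frac{28039}{4}$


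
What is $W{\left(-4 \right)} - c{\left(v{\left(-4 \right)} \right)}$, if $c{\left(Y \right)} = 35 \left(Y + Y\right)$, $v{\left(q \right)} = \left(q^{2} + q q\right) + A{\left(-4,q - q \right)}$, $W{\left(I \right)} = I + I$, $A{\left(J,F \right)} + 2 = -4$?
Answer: $-1828$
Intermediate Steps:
$A{\left(J,F \right)} = -6$ ($A{\left(J,F \right)} = -2 - 4 = -6$)
$W{\left(I \right)} = 2 I$
$v{\left(q \right)} = -6 + 2 q^{2}$ ($v{\left(q \right)} = \left(q^{2} + q q\right) - 6 = \left(q^{2} + q^{2}\right) - 6 = 2 q^{2} - 6 = -6 + 2 q^{2}$)
$c{\left(Y \right)} = 70 Y$ ($c{\left(Y \right)} = 35 \cdot 2 Y = 70 Y$)
$W{\left(-4 \right)} - c{\left(v{\left(-4 \right)} \right)} = 2 \left(-4\right) - 70 \left(-6 + 2 \left(-4\right)^{2}\right) = -8 - 70 \left(-6 + 2 \cdot 16\right) = -8 - 70 \left(-6 + 32\right) = -8 - 70 \cdot 26 = -8 - 1820 = -1828$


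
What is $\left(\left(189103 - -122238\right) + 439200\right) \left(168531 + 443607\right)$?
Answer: $459434666658$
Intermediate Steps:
$\left(\left(189103 - -122238\right) + 439200\right) \left(168531 + 443607\right) = \left(\left(189103 + 122238\right) + 439200\right) 612138 = \left(311341 + 439200\right) 612138 = 750541 \cdot 612138 = 459434666658$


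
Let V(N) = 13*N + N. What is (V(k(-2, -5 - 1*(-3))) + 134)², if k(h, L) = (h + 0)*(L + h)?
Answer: 60516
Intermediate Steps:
k(h, L) = h*(L + h)
V(N) = 14*N
(V(k(-2, -5 - 1*(-3))) + 134)² = (14*(-2*((-5 - 1*(-3)) - 2)) + 134)² = (14*(-2*((-5 + 3) - 2)) + 134)² = (14*(-2*(-2 - 2)) + 134)² = (14*(-2*(-4)) + 134)² = (14*8 + 134)² = (112 + 134)² = 246² = 60516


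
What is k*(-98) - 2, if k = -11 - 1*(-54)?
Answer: -4216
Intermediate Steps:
k = 43 (k = -11 + 54 = 43)
k*(-98) - 2 = 43*(-98) - 2 = -4214 - 2 = -4216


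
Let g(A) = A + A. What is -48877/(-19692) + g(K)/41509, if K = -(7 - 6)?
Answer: 2028796009/817395228 ≈ 2.4820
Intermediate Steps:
K = -1 (K = -1*1 = -1)
g(A) = 2*A
-48877/(-19692) + g(K)/41509 = -48877/(-19692) + (2*(-1))/41509 = -48877*(-1/19692) - 2*1/41509 = 48877/19692 - 2/41509 = 2028796009/817395228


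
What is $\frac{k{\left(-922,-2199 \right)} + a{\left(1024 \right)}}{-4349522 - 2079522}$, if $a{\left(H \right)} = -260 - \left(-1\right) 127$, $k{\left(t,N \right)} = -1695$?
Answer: $\frac{457}{1607261} \approx 0.00028433$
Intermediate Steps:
$a{\left(H \right)} = -133$ ($a{\left(H \right)} = -260 - -127 = -260 + 127 = -133$)
$\frac{k{\left(-922,-2199 \right)} + a{\left(1024 \right)}}{-4349522 - 2079522} = \frac{-1695 - 133}{-4349522 - 2079522} = - \frac{1828}{-6429044} = \left(-1828\right) \left(- \frac{1}{6429044}\right) = \frac{457}{1607261}$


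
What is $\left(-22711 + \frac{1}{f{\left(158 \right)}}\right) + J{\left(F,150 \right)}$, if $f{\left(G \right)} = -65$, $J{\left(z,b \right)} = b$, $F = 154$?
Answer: $- \frac{1466466}{65} \approx -22561.0$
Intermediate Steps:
$\left(-22711 + \frac{1}{f{\left(158 \right)}}\right) + J{\left(F,150 \right)} = \left(-22711 + \frac{1}{-65}\right) + 150 = \left(-22711 - \frac{1}{65}\right) + 150 = - \frac{1476216}{65} + 150 = - \frac{1466466}{65}$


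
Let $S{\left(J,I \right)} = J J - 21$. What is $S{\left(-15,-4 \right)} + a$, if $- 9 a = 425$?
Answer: $\frac{1411}{9} \approx 156.78$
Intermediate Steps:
$a = - \frac{425}{9}$ ($a = \left(- \frac{1}{9}\right) 425 = - \frac{425}{9} \approx -47.222$)
$S{\left(J,I \right)} = -21 + J^{2}$ ($S{\left(J,I \right)} = J^{2} - 21 = -21 + J^{2}$)
$S{\left(-15,-4 \right)} + a = \left(-21 + \left(-15\right)^{2}\right) - \frac{425}{9} = \left(-21 + 225\right) - \frac{425}{9} = 204 - \frac{425}{9} = \frac{1411}{9}$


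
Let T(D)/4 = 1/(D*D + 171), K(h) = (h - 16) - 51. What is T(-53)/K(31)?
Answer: -1/26820 ≈ -3.7286e-5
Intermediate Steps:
K(h) = -67 + h (K(h) = (-16 + h) - 51 = -67 + h)
T(D) = 4/(171 + D**2) (T(D) = 4/(D*D + 171) = 4/(D**2 + 171) = 4/(171 + D**2))
T(-53)/K(31) = (4/(171 + (-53)**2))/(-67 + 31) = (4/(171 + 2809))/(-36) = (4/2980)*(-1/36) = (4*(1/2980))*(-1/36) = (1/745)*(-1/36) = -1/26820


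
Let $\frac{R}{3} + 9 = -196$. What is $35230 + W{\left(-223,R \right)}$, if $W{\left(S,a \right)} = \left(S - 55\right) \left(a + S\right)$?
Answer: $268194$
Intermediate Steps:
$R = -615$ ($R = -27 + 3 \left(-196\right) = -27 - 588 = -615$)
$W{\left(S,a \right)} = \left(-55 + S\right) \left(S + a\right)$
$35230 + W{\left(-223,R \right)} = 35230 - \left(-183235 - 49729\right) = 35230 + \left(49729 + 12265 + 33825 + 137145\right) = 35230 + 232964 = 268194$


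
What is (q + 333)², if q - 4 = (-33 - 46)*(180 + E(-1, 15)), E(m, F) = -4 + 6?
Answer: 197149681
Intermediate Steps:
E(m, F) = 2
q = -14374 (q = 4 + (-33 - 46)*(180 + 2) = 4 - 79*182 = 4 - 14378 = -14374)
(q + 333)² = (-14374 + 333)² = (-14041)² = 197149681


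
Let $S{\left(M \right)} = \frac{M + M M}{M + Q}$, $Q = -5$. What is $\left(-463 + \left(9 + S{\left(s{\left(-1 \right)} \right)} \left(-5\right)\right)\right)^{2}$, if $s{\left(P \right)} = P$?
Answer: $206116$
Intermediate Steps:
$S{\left(M \right)} = \frac{M + M^{2}}{-5 + M}$ ($S{\left(M \right)} = \frac{M + M M}{M - 5} = \frac{M + M^{2}}{-5 + M}$)
$\left(-463 + \left(9 + S{\left(s{\left(-1 \right)} \right)} \left(-5\right)\right)\right)^{2} = \left(-463 + \left(9 + - \frac{1 - 1}{-5 - 1} \left(-5\right)\right)\right)^{2} = \left(-463 + \left(9 + \left(-1\right) \frac{1}{-6} \cdot 0 \left(-5\right)\right)\right)^{2} = \left(-463 + \left(9 + \left(-1\right) \left(- \frac{1}{6}\right) 0 \left(-5\right)\right)\right)^{2} = \left(-463 + \left(9 + 0 \left(-5\right)\right)\right)^{2} = \left(-463 + \left(9 + 0\right)\right)^{2} = \left(-463 + 9\right)^{2} = \left(-454\right)^{2} = 206116$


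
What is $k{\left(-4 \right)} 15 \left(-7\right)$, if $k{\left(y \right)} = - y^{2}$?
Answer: $1680$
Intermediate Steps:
$k{\left(-4 \right)} 15 \left(-7\right) = - \left(-4\right)^{2} \cdot 15 \left(-7\right) = \left(-1\right) 16 \cdot 15 \left(-7\right) = \left(-16\right) 15 \left(-7\right) = \left(-240\right) \left(-7\right) = 1680$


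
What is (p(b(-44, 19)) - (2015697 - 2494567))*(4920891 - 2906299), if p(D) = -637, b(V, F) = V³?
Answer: 963444375936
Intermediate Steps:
(p(b(-44, 19)) - (2015697 - 2494567))*(4920891 - 2906299) = (-637 - (2015697 - 2494567))*(4920891 - 2906299) = (-637 - 1*(-478870))*2014592 = (-637 + 478870)*2014592 = 478233*2014592 = 963444375936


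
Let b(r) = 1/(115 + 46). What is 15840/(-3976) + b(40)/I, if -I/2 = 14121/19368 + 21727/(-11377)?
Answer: -187929953264/47203483303 ≈ -3.9813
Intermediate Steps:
I = 28905991/12241652 (I = -2*(14121/19368 + 21727/(-11377)) = -2*(14121*(1/19368) + 21727*(-1/11377)) = -2*(1569/2152 - 21727/11377) = -2*(-28905991/24483304) = 28905991/12241652 ≈ 2.3613)
b(r) = 1/161
15840/(-3976) + b(40)/I = 15840/(-3976) + 1/(161*(28905991/12241652)) = 15840*(-1/3976) + (1/161)*(12241652/28905991) = -1980/497 + 12241652/4653864551 = -187929953264/47203483303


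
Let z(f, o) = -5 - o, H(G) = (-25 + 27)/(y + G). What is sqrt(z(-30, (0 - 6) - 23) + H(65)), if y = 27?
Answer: sqrt(50830)/46 ≈ 4.9012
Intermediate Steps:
H(G) = 2/(27 + G) (H(G) = (-25 + 27)/(27 + G) = 2/(27 + G))
sqrt(z(-30, (0 - 6) - 23) + H(65)) = sqrt((-5 - ((0 - 6) - 23)) + 2/(27 + 65)) = sqrt((-5 - (-6 - 23)) + 2/92) = sqrt((-5 - 1*(-29)) + 2*(1/92)) = sqrt((-5 + 29) + 1/46) = sqrt(24 + 1/46) = sqrt(1105/46) = sqrt(50830)/46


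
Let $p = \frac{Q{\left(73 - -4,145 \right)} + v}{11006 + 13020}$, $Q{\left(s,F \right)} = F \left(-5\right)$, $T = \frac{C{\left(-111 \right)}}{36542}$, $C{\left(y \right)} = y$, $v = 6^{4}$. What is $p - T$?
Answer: $\frac{5883092}{219489523} \approx 0.026804$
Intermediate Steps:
$v = 1296$
$T = - \frac{111}{36542} \approx -0.0030376$
$Q{\left(s,F \right)} = - 5 F$
$p = \frac{571}{24026}$ ($p = \frac{\left(-5\right) 145 + 1296}{11006 + 13020} = \frac{-725 + 1296}{24026} = 571 \cdot \frac{1}{24026} = \frac{571}{24026} \approx 0.023766$)
$p - T = \frac{571}{24026} - - \frac{111}{36542} = \frac{571}{24026} + \frac{111}{36542} = \frac{5883092}{219489523}$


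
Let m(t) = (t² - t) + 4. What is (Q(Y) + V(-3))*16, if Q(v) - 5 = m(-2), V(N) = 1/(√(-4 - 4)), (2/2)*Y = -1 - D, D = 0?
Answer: 240 - 4*I*√2 ≈ 240.0 - 5.6569*I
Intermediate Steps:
m(t) = 4 + t² - t
Y = -1 (Y = -1 - 1*0 = -1 + 0 = -1)
V(N) = -I*√2/4 (V(N) = 1/(√(-8)) = 1/(2*I*√2) = -I*√2/4)
Q(v) = 15 (Q(v) = 5 + (4 + (-2)² - 1*(-2)) = 5 + (4 + 4 + 2) = 5 + 10 = 15)
(Q(Y) + V(-3))*16 = (15 - I*√2/4)*16 = 240 - 4*I*√2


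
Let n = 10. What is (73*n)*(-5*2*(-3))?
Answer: 21900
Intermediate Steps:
(73*n)*(-5*2*(-3)) = (73*10)*(-5*2*(-3)) = 730*(-10*(-3)) = 730*30 = 21900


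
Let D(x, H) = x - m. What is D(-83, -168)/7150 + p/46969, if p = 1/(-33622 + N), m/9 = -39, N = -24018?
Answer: 507380811/13536465800 ≈ 0.037483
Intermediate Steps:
m = -351 (m = 9*(-39) = -351)
p = -1/57640 (p = 1/(-33622 - 24018) = 1/(-57640) = -1/57640 ≈ -1.7349e-5)
D(x, H) = 351 + x (D(x, H) = x - 1*(-351) = x + 351 = 351 + x)
D(-83, -168)/7150 + p/46969 = (351 - 83)/7150 - 1/57640/46969 = 268*(1/7150) - 1/57640*1/46969 = 134/3575 - 1/2707293160 = 507380811/13536465800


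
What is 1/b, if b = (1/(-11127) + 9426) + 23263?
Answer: 11127/363730502 ≈ 3.0591e-5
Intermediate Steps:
b = 363730502/11127 (b = (-1/11127 + 9426) + 23263 = 104883101/11127 + 23263 = 363730502/11127 ≈ 32689.)
1/b = 1/(363730502/11127) = 11127/363730502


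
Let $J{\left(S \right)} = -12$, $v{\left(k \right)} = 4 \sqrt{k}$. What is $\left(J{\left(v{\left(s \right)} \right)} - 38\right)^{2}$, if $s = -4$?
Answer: $2500$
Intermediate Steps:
$\left(J{\left(v{\left(s \right)} \right)} - 38\right)^{2} = \left(-12 - 38\right)^{2} = \left(-50\right)^{2} = 2500$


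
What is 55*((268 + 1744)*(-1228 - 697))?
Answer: -213020500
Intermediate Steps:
55*((268 + 1744)*(-1228 - 697)) = 55*(2012*(-1925)) = 55*(-3873100) = -213020500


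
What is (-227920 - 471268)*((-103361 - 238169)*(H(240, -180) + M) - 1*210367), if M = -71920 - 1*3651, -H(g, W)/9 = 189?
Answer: -18451917972516084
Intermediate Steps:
H(g, W) = -1701 (H(g, W) = -9*189 = -1701)
M = -75571 (M = -71920 - 3651 = -75571)
(-227920 - 471268)*((-103361 - 238169)*(H(240, -180) + M) - 1*210367) = (-227920 - 471268)*((-103361 - 238169)*(-1701 - 75571) - 1*210367) = -699188*(-341530*(-77272) - 210367) = -699188*(26390706160 - 210367) = -699188*26390495793 = -18451917972516084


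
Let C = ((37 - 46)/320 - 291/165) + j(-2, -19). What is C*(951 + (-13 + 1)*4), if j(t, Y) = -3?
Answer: -15230901/3520 ≈ -4327.0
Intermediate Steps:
C = -16867/3520 (C = ((37 - 46)/320 - 291/165) - 3 = (-9*1/320 - 291*1/165) - 3 = (-9/320 - 97/55) - 3 = -6307/3520 - 3 = -16867/3520 ≈ -4.7918)
C*(951 + (-13 + 1)*4) = -16867*(951 + (-13 + 1)*4)/3520 = -16867*(951 - 12*4)/3520 = -16867*(951 - 48)/3520 = -16867/3520*903 = -15230901/3520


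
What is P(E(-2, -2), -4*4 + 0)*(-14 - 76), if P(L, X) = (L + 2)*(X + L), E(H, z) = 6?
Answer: 7200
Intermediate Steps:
P(L, X) = (2 + L)*(L + X)
P(E(-2, -2), -4*4 + 0)*(-14 - 76) = (6² + 2*6 + 2*(-4*4 + 0) + 6*(-4*4 + 0))*(-14 - 76) = (36 + 12 + 2*(-16 + 0) + 6*(-16 + 0))*(-90) = (36 + 12 + 2*(-16) + 6*(-16))*(-90) = (36 + 12 - 32 - 96)*(-90) = -80*(-90) = 7200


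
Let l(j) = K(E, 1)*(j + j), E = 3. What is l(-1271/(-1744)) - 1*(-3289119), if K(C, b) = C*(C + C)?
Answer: 1434067323/436 ≈ 3.2891e+6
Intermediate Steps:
K(C, b) = 2*C**2 (K(C, b) = C*(2*C) = 2*C**2)
l(j) = 36*j (l(j) = (2*3**2)*(j + j) = (2*9)*(2*j) = 18*(2*j) = 36*j)
l(-1271/(-1744)) - 1*(-3289119) = 36*(-1271/(-1744)) - 1*(-3289119) = 36*(-1271*(-1/1744)) + 3289119 = 36*(1271/1744) + 3289119 = 11439/436 + 3289119 = 1434067323/436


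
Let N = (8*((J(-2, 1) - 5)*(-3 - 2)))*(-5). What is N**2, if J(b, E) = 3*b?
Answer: 4840000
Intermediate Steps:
N = -2200 (N = (8*((3*(-2) - 5)*(-3 - 2)))*(-5) = (8*((-6 - 5)*(-5)))*(-5) = (8*(-11*(-5)))*(-5) = (8*55)*(-5) = 440*(-5) = -2200)
N**2 = (-2200)**2 = 4840000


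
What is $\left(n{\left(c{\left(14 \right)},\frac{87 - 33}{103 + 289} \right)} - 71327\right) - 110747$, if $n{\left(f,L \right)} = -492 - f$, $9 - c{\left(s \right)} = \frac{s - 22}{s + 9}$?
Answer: $- \frac{4199233}{23} \approx -1.8258 \cdot 10^{5}$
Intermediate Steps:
$c{\left(s \right)} = 9 - \frac{-22 + s}{9 + s}$ ($c{\left(s \right)} = 9 - \frac{s - 22}{s + 9} = 9 - \frac{-22 + s}{9 + s}$)
$\left(n{\left(c{\left(14 \right)},\frac{87 - 33}{103 + 289} \right)} - 71327\right) - 110747 = \left(\left(-492 - \frac{103 + 8 \cdot 14}{9 + 14}\right) - 71327\right) - 110747 = \left(\left(-492 - \frac{103 + 112}{23}\right) - 71327\right) - 110747 = \left(\left(-492 - \frac{1}{23} \cdot 215\right) - 71327\right) - 110747 = \left(\left(-492 - \frac{215}{23}\right) - 71327\right) - 110747 = \left(- \frac{11531}{23} - 71327\right) - 110747 = - \frac{1652052}{23} - 110747 = - \frac{4199233}{23}$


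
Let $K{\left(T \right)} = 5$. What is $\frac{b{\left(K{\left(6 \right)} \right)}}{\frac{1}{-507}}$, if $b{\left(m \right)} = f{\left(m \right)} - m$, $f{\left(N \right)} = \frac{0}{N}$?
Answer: $2535$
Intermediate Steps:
$f{\left(N \right)} = 0$
$b{\left(m \right)} = - m$ ($b{\left(m \right)} = 0 - m = - m$)
$\frac{b{\left(K{\left(6 \right)} \right)}}{\frac{1}{-507}} = \frac{\left(-1\right) 5}{\frac{1}{-507}} = - \frac{5}{- \frac{1}{507}} = \left(-5\right) \left(-507\right) = 2535$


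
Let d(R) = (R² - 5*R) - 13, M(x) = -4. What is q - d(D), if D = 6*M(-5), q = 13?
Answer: -670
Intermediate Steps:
D = -24 (D = 6*(-4) = -24)
d(R) = -13 + R² - 5*R
q - d(D) = 13 - (-13 + (-24)² - 5*(-24)) = 13 - (-13 + 576 + 120) = 13 - 1*683 = 13 - 683 = -670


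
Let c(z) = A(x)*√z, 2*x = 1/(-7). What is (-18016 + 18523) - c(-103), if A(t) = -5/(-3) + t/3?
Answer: 507 - 23*I*√103/14 ≈ 507.0 - 16.673*I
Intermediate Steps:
x = -1/14 (x = (½)/(-7) = (½)*(-⅐) = -1/14 ≈ -0.071429)
A(t) = 5/3 + t/3 (A(t) = -5*(-⅓) + t*(⅓) = 5/3 + t/3)
c(z) = 23*√z/14 (c(z) = (5/3 + (⅓)*(-1/14))*√z = (5/3 - 1/42)*√z = 23*√z/14)
(-18016 + 18523) - c(-103) = (-18016 + 18523) - 23*√(-103)/14 = 507 - 23*I*√103/14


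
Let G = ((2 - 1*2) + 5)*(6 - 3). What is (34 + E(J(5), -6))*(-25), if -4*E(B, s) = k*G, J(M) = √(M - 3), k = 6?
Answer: -575/2 ≈ -287.50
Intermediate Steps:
J(M) = √(-3 + M)
G = 15 (G = ((2 - 2) + 5)*3 = (0 + 5)*3 = 5*3 = 15)
E(B, s) = -45/2 (E(B, s) = -3*15/2 = -¼*90 = -45/2)
(34 + E(J(5), -6))*(-25) = (34 - 45/2)*(-25) = (23/2)*(-25) = -575/2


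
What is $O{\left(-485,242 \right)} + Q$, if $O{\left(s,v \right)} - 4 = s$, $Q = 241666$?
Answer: $241185$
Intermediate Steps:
$O{\left(s,v \right)} = 4 + s$
$O{\left(-485,242 \right)} + Q = \left(4 - 485\right) + 241666 = -481 + 241666 = 241185$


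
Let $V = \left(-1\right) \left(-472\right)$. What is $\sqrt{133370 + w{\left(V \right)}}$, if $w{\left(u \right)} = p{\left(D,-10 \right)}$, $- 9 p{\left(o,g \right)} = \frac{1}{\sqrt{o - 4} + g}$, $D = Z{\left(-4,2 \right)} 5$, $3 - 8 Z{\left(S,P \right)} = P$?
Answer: $\frac{\sqrt{2} \sqrt{\frac{24006602 - 1800495 i \sqrt{6}}{40 - 3 i \sqrt{6}}}}{3} \approx 365.2 + 2.7035 \cdot 10^{-6} i$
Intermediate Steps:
$Z{\left(S,P \right)} = \frac{3}{8} - \frac{P}{8}$
$D = \frac{5}{8}$ ($D = \left(\frac{3}{8} - \frac{1}{4}\right) 5 = \frac{1}{8} \cdot 5 = \frac{5}{8} \approx 0.625$)
$V = 472$
$p{\left(o,g \right)} = - \frac{1}{9 \left(g + \sqrt{-4 + o}\right)}$ ($p{\left(o,g \right)} = - \frac{1}{9 \left(\sqrt{o - 4} + g\right)} = - \frac{1}{9 \left(\sqrt{-4 + o} + g\right)} = - \frac{1}{9 \left(g + \sqrt{-4 + o}\right)}$)
$w{\left(u \right)} = - \frac{1}{-90 + \frac{27 i \sqrt{6}}{4}}$ ($w{\left(u \right)} = - \frac{1}{9 \left(-10\right) + 9 \sqrt{-4 + \frac{5}{8}}} = - \frac{1}{-90 + 9 \sqrt{- \frac{27}{8}}} = - \frac{1}{-90 + 9 \frac{3 i \sqrt{6}}{4}} = - \frac{1}{-90 + \frac{27 i \sqrt{6}}{4}}$)
$\sqrt{133370 + w{\left(V \right)}} = \sqrt{133370 + \left(\frac{80}{7443} + \frac{2 i \sqrt{6}}{2481}\right)} = \sqrt{\frac{992672990}{7443} + \frac{2 i \sqrt{6}}{2481}}$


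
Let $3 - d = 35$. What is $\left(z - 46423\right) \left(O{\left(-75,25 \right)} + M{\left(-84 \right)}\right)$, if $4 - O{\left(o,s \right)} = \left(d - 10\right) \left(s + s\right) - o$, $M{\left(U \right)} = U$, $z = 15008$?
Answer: $-61102175$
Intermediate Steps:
$d = -32$ ($d = 3 - 35 = -32$)
$O{\left(o,s \right)} = 4 + o + 84 s$ ($O{\left(o,s \right)} = 4 - \left(\left(-32 - 10\right) \left(s + s\right) - o\right) = 4 - \left(- 42 \cdot 2 s - o\right) = 4 - \left(- 84 s - o\right) = 4 - \left(- o - 84 s\right) = 4 + \left(o + 84 s\right) = 4 + o + 84 s$)
$\left(z - 46423\right) \left(O{\left(-75,25 \right)} + M{\left(-84 \right)}\right) = \left(15008 - 46423\right) \left(\left(4 - 75 + 84 \cdot 25\right) - 84\right) = - 31415 \left(\left(4 - 75 + 2100\right) - 84\right) = - 31415 \left(2029 - 84\right) = \left(-31415\right) 1945 = -61102175$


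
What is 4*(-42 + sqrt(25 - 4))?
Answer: -168 + 4*sqrt(21) ≈ -149.67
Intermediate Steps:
4*(-42 + sqrt(25 - 4)) = 4*(-42 + sqrt(21)) = -168 + 4*sqrt(21)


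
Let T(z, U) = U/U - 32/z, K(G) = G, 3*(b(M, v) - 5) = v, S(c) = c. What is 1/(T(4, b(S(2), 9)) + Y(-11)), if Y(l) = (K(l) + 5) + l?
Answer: -1/24 ≈ -0.041667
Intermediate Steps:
b(M, v) = 5 + v/3
T(z, U) = 1 - 32/z
Y(l) = 5 + 2*l (Y(l) = (l + 5) + l = (5 + l) + l = 5 + 2*l)
1/(T(4, b(S(2), 9)) + Y(-11)) = 1/((-32 + 4)/4 + (5 + 2*(-11))) = 1/((¼)*(-28) + (5 - 22)) = 1/(-7 - 17) = 1/(-24) = -1/24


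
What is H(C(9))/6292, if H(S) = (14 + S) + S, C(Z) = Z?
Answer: 8/1573 ≈ 0.0050858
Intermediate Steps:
H(S) = 14 + 2*S
H(C(9))/6292 = (14 + 2*9)/6292 = (14 + 18)*(1/6292) = 32*(1/6292) = 8/1573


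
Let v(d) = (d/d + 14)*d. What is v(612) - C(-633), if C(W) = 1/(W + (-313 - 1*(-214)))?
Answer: 6719761/732 ≈ 9180.0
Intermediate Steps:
C(W) = 1/(-99 + W) (C(W) = 1/(W + (-313 + 214)) = 1/(W - 99) = 1/(-99 + W))
v(d) = 15*d (v(d) = (1 + 14)*d = 15*d)
v(612) - C(-633) = 15*612 - 1/(-99 - 633) = 9180 - 1/(-732) = 9180 - 1*(-1/732) = 9180 + 1/732 = 6719761/732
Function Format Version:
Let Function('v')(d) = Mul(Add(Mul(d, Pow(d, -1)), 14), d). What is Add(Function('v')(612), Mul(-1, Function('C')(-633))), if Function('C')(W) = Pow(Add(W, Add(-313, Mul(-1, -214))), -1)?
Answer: Rational(6719761, 732) ≈ 9180.0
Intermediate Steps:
Function('C')(W) = Pow(Add(-99, W), -1) (Function('C')(W) = Pow(Add(W, Add(-313, 214)), -1) = Pow(Add(W, -99), -1) = Pow(Add(-99, W), -1))
Function('v')(d) = Mul(15, d) (Function('v')(d) = Mul(Add(1, 14), d) = Mul(15, d))
Add(Function('v')(612), Mul(-1, Function('C')(-633))) = Add(Mul(15, 612), Mul(-1, Pow(Add(-99, -633), -1))) = Add(9180, Mul(-1, Pow(-732, -1))) = Add(9180, Mul(-1, Rational(-1, 732))) = Add(9180, Rational(1, 732)) = Rational(6719761, 732)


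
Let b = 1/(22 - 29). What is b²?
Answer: 1/49 ≈ 0.020408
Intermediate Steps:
b = -⅐ (b = 1/(-7) = -⅐ ≈ -0.14286)
b² = (-⅐)² = 1/49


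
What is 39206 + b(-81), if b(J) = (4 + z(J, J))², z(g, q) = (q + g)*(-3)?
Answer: 279306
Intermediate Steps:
z(g, q) = -3*g - 3*q (z(g, q) = (g + q)*(-3) = -3*g - 3*q)
b(J) = (4 - 6*J)² (b(J) = (4 + (-3*J - 3*J))² = (4 - 6*J)²)
39206 + b(-81) = 39206 + 4*(2 - 3*(-81))² = 39206 + 4*(2 + 243)² = 39206 + 4*245² = 39206 + 4*60025 = 39206 + 240100 = 279306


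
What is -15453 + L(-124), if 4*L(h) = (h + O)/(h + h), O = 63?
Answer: -15329315/992 ≈ -15453.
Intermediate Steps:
L(h) = (63 + h)/(8*h) (L(h) = ((h + 63)/(h + h))/4 = ((63 + h)/((2*h)))/4 = ((63 + h)*(1/(2*h)))/4 = ((63 + h)/(2*h))/4 = (63 + h)/(8*h))
-15453 + L(-124) = -15453 + (1/8)*(63 - 124)/(-124) = -15453 + (1/8)*(-1/124)*(-61) = -15453 + 61/992 = -15329315/992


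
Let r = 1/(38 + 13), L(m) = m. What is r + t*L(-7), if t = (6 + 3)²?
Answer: -28916/51 ≈ -566.98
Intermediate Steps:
t = 81 (t = 9² = 81)
r = 1/51 ≈ 0.019608
r + t*L(-7) = 1/51 + 81*(-7) = 1/51 - 567 = -28916/51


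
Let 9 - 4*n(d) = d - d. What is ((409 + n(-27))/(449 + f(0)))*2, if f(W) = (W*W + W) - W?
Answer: 1645/898 ≈ 1.8318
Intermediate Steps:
n(d) = 9/4 (n(d) = 9/4 - (d - d)/4 = 9/4 - ¼*0 = 9/4 + 0 = 9/4)
f(W) = W² (f(W) = (W² + W) - W = (W + W²) - W = W²)
((409 + n(-27))/(449 + f(0)))*2 = ((409 + 9/4)/(449 + 0²))*2 = (1645/(4*(449 + 0)))*2 = ((1645/4)/449)*2 = ((1645/4)*(1/449))*2 = (1645/1796)*2 = 1645/898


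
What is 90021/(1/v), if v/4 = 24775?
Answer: 8921081100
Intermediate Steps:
v = 99100 (v = 4*24775 = 99100)
90021/(1/v) = 90021/(1/99100) = 90021*99100 = 8921081100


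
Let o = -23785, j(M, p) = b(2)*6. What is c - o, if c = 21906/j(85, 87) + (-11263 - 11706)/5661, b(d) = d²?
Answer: 559163975/22644 ≈ 24694.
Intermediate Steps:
j(M, p) = 24 (j(M, p) = 2²*6 = 4*6 = 24)
c = 20576435/22644 (c = 21906/24 + (-11263 - 11706)/5661 = 21906*(1/24) - 22969*1/5661 = 3651/4 - 22969/5661 = 20576435/22644 ≈ 908.69)
c - o = 20576435/22644 - 1*(-23785) = 20576435/22644 + 23785 = 559163975/22644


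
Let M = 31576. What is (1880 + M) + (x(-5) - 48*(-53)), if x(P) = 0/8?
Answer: 36000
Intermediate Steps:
x(P) = 0 (x(P) = 0*(1/8) = 0)
(1880 + M) + (x(-5) - 48*(-53)) = (1880 + 31576) + (0 - 48*(-53)) = 33456 + (0 + 2544) = 33456 + 2544 = 36000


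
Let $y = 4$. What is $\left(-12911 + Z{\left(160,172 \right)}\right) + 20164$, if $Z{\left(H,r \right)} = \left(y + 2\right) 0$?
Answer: $7253$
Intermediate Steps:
$Z{\left(H,r \right)} = 0$ ($Z{\left(H,r \right)} = \left(4 + 2\right) 0 = 6 \cdot 0 = 0$)
$\left(-12911 + Z{\left(160,172 \right)}\right) + 20164 = \left(-12911 + 0\right) + 20164 = -12911 + 20164 = 7253$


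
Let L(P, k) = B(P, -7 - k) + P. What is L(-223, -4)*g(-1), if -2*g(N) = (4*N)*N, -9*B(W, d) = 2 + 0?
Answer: 4018/9 ≈ 446.44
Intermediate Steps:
B(W, d) = -2/9 (B(W, d) = -(2 + 0)/9 = -⅑*2 = -2/9)
g(N) = -2*N² (g(N) = -4*N*N/2 = -2*N²)
L(P, k) = -2/9 + P
L(-223, -4)*g(-1) = (-2/9 - 223)*(-2*(-1)²) = -(-4018)/9 = -2009/9*(-2) = 4018/9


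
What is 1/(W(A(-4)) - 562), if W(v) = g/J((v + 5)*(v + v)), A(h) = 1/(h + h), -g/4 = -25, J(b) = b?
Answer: -39/25118 ≈ -0.0015527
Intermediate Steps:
g = 100 (g = -4*(-25) = 100)
A(h) = 1/(2*h)
W(v) = 50/(v*(5 + v)) (W(v) = 100/(((v + 5)*(v + v))) = 100/(((5 + v)*(2*v))) = 100/((2*v*(5 + v))) = 100*(1/(2*v*(5 + v))) = 50/(v*(5 + v)))
1/(W(A(-4)) - 562) = 1/(50/((((½)/(-4)))*(5 + (½)/(-4))) - 562) = 1/(50/((((½)*(-¼)))*(5 + (½)*(-¼))) - 562) = 1/(50/((-⅛)*(5 - ⅛)) - 562) = 1/(50*(-8)/(39/8) - 562) = 1/(50*(-8)*(8/39) - 562) = 1/(-3200/39 - 562) = 1/(-25118/39) = -39/25118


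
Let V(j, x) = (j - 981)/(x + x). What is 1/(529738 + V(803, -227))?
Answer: 227/120250615 ≈ 1.8877e-6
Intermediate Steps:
V(j, x) = (-981 + j)/(2*x) (V(j, x) = (-981 + j)/((2*x)) = (-981 + j)*(1/(2*x)) = (-981 + j)/(2*x))
1/(529738 + V(803, -227)) = 1/(529738 + (½)*(-981 + 803)/(-227)) = 1/(529738 + (½)*(-1/227)*(-178)) = 1/(529738 + 89/227) = 1/(120250615/227) = 227/120250615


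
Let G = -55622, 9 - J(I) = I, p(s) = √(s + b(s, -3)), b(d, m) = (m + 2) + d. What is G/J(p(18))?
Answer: -250299/23 - 27811*√35/23 ≈ -18036.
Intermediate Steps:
b(d, m) = 2 + d + m (b(d, m) = (2 + m) + d = 2 + d + m)
p(s) = √(-1 + 2*s) (p(s) = √(s + (2 + s - 3)) = √(s + (-1 + s)) = √(-1 + 2*s))
J(I) = 9 - I
G/J(p(18)) = -55622/(9 - √(-1 + 2*18)) = -55622/(9 - √(-1 + 36)) = -55622/(9 - √35)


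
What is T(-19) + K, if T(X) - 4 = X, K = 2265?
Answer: 2250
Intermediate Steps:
T(X) = 4 + X
T(-19) + K = (4 - 19) + 2265 = -15 + 2265 = 2250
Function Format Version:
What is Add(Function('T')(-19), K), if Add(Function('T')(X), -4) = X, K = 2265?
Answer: 2250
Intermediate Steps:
Function('T')(X) = Add(4, X)
Add(Function('T')(-19), K) = Add(Add(4, -19), 2265) = Add(-15, 2265) = 2250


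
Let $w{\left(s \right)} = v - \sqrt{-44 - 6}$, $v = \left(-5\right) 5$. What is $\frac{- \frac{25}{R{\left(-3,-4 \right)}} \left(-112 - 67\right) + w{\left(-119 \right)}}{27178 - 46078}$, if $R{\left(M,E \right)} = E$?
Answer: $\frac{61}{1008} + \frac{i \sqrt{2}}{3780} \approx 0.060516 + 0.00037413 i$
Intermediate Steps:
$v = -25$
$w{\left(s \right)} = -25 - 5 i \sqrt{2}$ ($w{\left(s \right)} = -25 - \sqrt{-44 - 6} = -25 - \sqrt{-50} = -25 - 5 i \sqrt{2}$)
$\frac{- \frac{25}{R{\left(-3,-4 \right)}} \left(-112 - 67\right) + w{\left(-119 \right)}}{27178 - 46078} = \frac{- \frac{25}{-4} \left(-112 - 67\right) - \left(25 + 5 i \sqrt{2}\right)}{27178 - 46078} = \frac{\left(-25\right) \left(- \frac{1}{4}\right) \left(-179\right) - \left(25 + 5 i \sqrt{2}\right)}{-18900} = \left(\frac{25}{4} \left(-179\right) - \left(25 + 5 i \sqrt{2}\right)\right) \left(- \frac{1}{18900}\right) = \left(- \frac{4475}{4} - \left(25 + 5 i \sqrt{2}\right)\right) \left(- \frac{1}{18900}\right) = \left(- \frac{4575}{4} - 5 i \sqrt{2}\right) \left(- \frac{1}{18900}\right) = \frac{61}{1008} + \frac{i \sqrt{2}}{3780}$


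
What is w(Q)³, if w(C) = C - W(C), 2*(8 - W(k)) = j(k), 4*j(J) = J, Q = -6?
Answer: -205379/64 ≈ -3209.0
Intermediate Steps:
j(J) = J/4
W(k) = 8 - k/8
w(C) = -8 + 9*C/8 (w(C) = C - (8 - C/8) = C + (-8 + C/8) = -8 + 9*C/8)
w(Q)³ = (-8 + (9/8)*(-6))³ = (-8 - 27/4)³ = (-59/4)³ = -205379/64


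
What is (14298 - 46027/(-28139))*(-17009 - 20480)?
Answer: -15084728185561/28139 ≈ -5.3608e+8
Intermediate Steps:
(14298 - 46027/(-28139))*(-17009 - 20480) = (14298 - 46027*(-1/28139))*(-37489) = (14298 + 46027/28139)*(-37489) = (402377449/28139)*(-37489) = -15084728185561/28139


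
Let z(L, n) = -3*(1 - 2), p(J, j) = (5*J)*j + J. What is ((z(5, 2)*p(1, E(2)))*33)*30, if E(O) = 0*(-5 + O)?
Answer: 2970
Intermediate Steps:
E(O) = 0
p(J, j) = J + 5*J*j (p(J, j) = 5*J*j + J = J + 5*J*j)
z(L, n) = 3 (z(L, n) = -3*(-1) = 3)
((z(5, 2)*p(1, E(2)))*33)*30 = ((3*(1*(1 + 5*0)))*33)*30 = ((3*(1*(1 + 0)))*33)*30 = ((3*(1*1))*33)*30 = ((3*1)*33)*30 = (3*33)*30 = 99*30 = 2970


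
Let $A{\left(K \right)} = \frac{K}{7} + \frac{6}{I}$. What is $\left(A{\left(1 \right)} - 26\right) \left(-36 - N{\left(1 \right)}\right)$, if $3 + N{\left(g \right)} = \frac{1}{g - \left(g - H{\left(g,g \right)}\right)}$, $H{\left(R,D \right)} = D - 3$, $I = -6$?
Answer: $\frac{6110}{7} \approx 872.86$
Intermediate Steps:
$H{\left(R,D \right)} = -3 + D$
$N{\left(g \right)} = -3 + \frac{1}{-3 + g}$ ($N{\left(g \right)} = -3 + \frac{1}{g + \left(\left(-3 + g\right) - g\right)} = -3 + \frac{1}{g - 3} = -3 + \frac{1}{-3 + g}$)
$A{\left(K \right)} = -1 + \frac{K}{7}$ ($A{\left(K \right)} = \frac{K}{7} + \frac{6}{-6} = K \frac{1}{7} + 6 \left(- \frac{1}{6}\right) = \frac{K}{7} - 1 = -1 + \frac{K}{7}$)
$\left(A{\left(1 \right)} - 26\right) \left(-36 - N{\left(1 \right)}\right) = \left(\left(-1 + \frac{1}{7} \cdot 1\right) - 26\right) \left(-36 - \frac{10 - 3}{-3 + 1}\right) = \left(\left(-1 + \frac{1}{7}\right) - 26\right) \left(-36 - \frac{10 - 3}{-2}\right) = \left(- \frac{6}{7} - 26\right) \left(-36 - \left(- \frac{1}{2}\right) 7\right) = - \frac{188 \left(-36 - - \frac{7}{2}\right)}{7} = - \frac{188 \left(-36 + \frac{7}{2}\right)}{7} = \left(- \frac{188}{7}\right) \left(- \frac{65}{2}\right) = \frac{6110}{7}$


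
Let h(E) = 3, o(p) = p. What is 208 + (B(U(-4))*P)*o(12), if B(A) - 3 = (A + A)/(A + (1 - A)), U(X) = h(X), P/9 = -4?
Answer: -3680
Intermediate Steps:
P = -36 (P = 9*(-4) = -36)
U(X) = 3
B(A) = 3 + 2*A (B(A) = 3 + (A + A)/(A + (1 - A)) = 3 + (2*A)/1 = 3 + (2*A)*1 = 3 + 2*A)
208 + (B(U(-4))*P)*o(12) = 208 + ((3 + 2*3)*(-36))*12 = 208 + ((3 + 6)*(-36))*12 = 208 + (9*(-36))*12 = 208 - 324*12 = 208 - 3888 = -3680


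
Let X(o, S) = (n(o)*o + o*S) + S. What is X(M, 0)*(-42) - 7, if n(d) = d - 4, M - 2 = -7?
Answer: -1897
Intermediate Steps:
M = -5 (M = 2 - 7 = -5)
n(d) = -4 + d
X(o, S) = S + S*o + o*(-4 + o) (X(o, S) = ((-4 + o)*o + o*S) + S = (o*(-4 + o) + S*o) + S = (S*o + o*(-4 + o)) + S = S + S*o + o*(-4 + o))
X(M, 0)*(-42) - 7 = (0 + 0*(-5) - 5*(-4 - 5))*(-42) - 7 = (0 + 0 - 5*(-9))*(-42) - 7 = (0 + 0 + 45)*(-42) - 7 = 45*(-42) - 7 = -1890 - 7 = -1897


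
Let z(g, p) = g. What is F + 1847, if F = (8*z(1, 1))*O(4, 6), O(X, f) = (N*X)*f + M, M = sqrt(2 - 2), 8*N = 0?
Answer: 1847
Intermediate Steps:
N = 0 (N = (1/8)*0 = 0)
M = 0 (M = sqrt(0) = 0)
O(X, f) = 0 (O(X, f) = (0*X)*f + 0 = 0*f + 0 = 0 + 0 = 0)
F = 0 (F = (8*1)*0 = 8*0 = 0)
F + 1847 = 0 + 1847 = 1847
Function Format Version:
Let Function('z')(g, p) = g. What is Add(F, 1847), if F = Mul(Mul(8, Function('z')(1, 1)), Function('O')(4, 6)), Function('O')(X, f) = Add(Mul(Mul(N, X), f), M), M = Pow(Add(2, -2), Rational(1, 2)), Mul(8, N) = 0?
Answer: 1847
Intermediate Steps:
N = 0 (N = Mul(Rational(1, 8), 0) = 0)
M = 0 (M = Pow(0, Rational(1, 2)) = 0)
Function('O')(X, f) = 0 (Function('O')(X, f) = Add(Mul(Mul(0, X), f), 0) = Add(Mul(0, f), 0) = Add(0, 0) = 0)
F = 0 (F = Mul(Mul(8, 1), 0) = Mul(8, 0) = 0)
Add(F, 1847) = Add(0, 1847) = 1847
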